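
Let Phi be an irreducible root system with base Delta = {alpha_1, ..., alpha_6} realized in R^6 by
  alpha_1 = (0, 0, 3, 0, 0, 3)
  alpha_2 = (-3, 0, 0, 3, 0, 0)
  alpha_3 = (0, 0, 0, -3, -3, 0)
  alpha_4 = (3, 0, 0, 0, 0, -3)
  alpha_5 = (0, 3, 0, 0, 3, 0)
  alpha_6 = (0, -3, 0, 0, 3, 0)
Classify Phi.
Compute the Cartan integers a_ij = 2(alpha_i, alpha_j)/(alpha_j, alpha_j); the resulting 6x6 Cartan matrix is
[[2, 0, 0, -1, 0, 0], [0, 2, -1, -1, 0, 0], [0, -1, 2, 0, -1, -1], [-1, -1, 0, 2, 0, 0], [0, 0, -1, 0, 2, 0], [0, 0, -1, 0, 0, 2]].
All simple roots have the same length, so the diagram is simply laced. The associated Dynkin diagram is a chain of 4 nodes with a fork of two nodes at one end (D_6), so the type is D_6 (the algebra so(12)).

D_6 (so(12))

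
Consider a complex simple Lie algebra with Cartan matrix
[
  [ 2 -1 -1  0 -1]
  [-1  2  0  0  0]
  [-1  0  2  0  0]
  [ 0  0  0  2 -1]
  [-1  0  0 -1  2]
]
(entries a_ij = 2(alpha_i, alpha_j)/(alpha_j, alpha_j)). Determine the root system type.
type D_5

The matrix has rank 5 with 2's on the diagonal. Reading the off-diagonal entries as Dynkin edges (a single edge where a_ij = a_ji = -1; a double or triple edge where a_ij * a_ji = 2 or 3), the diagram is a chain of 3 nodes with a fork of two nodes at one end (D_5). One simple-root ordering that puts it in standard form is (alpha_4, alpha_5, alpha_1, alpha_2, alpha_3). So the algebra is type D_5, i.e. so(10).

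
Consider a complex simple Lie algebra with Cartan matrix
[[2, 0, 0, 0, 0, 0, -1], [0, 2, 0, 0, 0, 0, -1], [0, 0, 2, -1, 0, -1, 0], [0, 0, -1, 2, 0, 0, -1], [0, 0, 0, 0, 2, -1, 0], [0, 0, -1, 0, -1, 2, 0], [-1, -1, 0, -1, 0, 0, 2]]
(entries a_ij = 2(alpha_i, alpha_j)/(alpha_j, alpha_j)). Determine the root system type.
The matrix has rank 7 with 2's on the diagonal. Reading the off-diagonal entries as Dynkin edges (a single edge where a_ij = a_ji = -1; a double or triple edge where a_ij * a_ji = 2 or 3), the diagram is a chain of 5 nodes with a fork of two nodes at one end (D_7). One simple-root ordering that puts it in standard form is (alpha_5, alpha_6, alpha_3, alpha_4, alpha_7, alpha_2, alpha_1). So the algebra is type D_7, i.e. so(14).

type D_7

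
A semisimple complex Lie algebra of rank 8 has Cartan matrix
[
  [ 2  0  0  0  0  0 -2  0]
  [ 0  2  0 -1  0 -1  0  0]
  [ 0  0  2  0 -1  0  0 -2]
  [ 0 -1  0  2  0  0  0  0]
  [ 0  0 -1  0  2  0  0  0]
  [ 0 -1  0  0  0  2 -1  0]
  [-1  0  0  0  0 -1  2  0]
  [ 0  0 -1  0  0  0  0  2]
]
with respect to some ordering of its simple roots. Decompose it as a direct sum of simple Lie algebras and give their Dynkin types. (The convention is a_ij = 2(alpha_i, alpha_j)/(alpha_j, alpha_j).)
B_3 (so(7)) ⊕ C_5 (sp(10))

The diagram associated to this matrix has two connected components: the simple roots {alpha_3, alpha_5, alpha_8} form a chain of 3 nodes with a double edge at one end; the terminal node there is the unique short simple root (B_3), and {alpha_1, alpha_2, alpha_4, alpha_6, alpha_7} form a chain of 5 nodes with a double edge at one end; the terminal node there is the unique long simple root (C_5). A semisimple Lie algebra decomposes uniquely as the direct sum of simple ideals, one per connected component of its Dynkin diagram, so g ≅ B_3 ⊕ C_5 (dimension 21 + 55 = 76).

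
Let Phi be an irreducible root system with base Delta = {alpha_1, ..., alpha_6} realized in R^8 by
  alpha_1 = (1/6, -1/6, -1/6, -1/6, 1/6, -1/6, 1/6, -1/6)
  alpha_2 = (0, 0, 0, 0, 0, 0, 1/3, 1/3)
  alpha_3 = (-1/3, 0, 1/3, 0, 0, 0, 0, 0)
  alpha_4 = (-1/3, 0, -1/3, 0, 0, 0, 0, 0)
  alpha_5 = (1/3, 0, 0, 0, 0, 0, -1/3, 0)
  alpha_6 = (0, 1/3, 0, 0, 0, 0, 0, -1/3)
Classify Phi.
Compute the Cartan integers a_ij = 2(alpha_i, alpha_j)/(alpha_j, alpha_j); the resulting 6x6 Cartan matrix is
[[2, 0, -1, 0, 0, 0], [0, 2, 0, 0, -1, -1], [-1, 0, 2, 0, -1, 0], [0, 0, 0, 2, -1, 0], [0, -1, -1, -1, 2, 0], [0, -1, 0, 0, 0, 2]].
All simple roots have the same length, so the diagram is simply laced. The associated Dynkin diagram is a chain of 5 nodes with one extra node attached to the third node from one end (E_6), so the type is E_6.

E_6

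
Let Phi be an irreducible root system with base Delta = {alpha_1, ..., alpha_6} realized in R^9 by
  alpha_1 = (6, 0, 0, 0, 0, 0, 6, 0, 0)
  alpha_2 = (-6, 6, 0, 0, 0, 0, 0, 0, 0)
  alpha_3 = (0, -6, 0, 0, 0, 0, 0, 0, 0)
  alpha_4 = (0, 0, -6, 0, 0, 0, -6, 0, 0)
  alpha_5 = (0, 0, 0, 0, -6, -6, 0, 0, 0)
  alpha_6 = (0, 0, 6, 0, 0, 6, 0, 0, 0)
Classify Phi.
B_6

Compute the Cartan integers a_ij = 2(alpha_i, alpha_j)/(alpha_j, alpha_j); the resulting 6x6 Cartan matrix is
[[2, -1, 0, -1, 0, 0], [-1, 2, -2, 0, 0, 0], [0, -1, 2, 0, 0, 0], [-1, 0, 0, 2, 0, -1], [0, 0, 0, 0, 2, -1], [0, 0, 0, -1, -1, 2]].
The roots have two lengths (squared-length ratio 2:1); the short ones are alpha_{3}. The associated Dynkin diagram is a chain of 6 nodes with a double edge at one end; the terminal node there is the unique short simple root (B_6), so the type is B_6 (the algebra so(13)).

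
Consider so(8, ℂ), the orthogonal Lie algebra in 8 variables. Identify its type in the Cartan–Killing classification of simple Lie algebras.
D_4 (so(8))

This is so(8) with 8 even, which has dimension 8(8-1)/2 = 28 and rank 8/2 = 4. In the classification of classical Lie algebras, the orthogonal algebra so(2n) in an even number of variables has type D_n; here n = 4, so the Dynkin diagram is a chain of 2 nodes with a fork of two nodes at one end (D_4). Hence the type is D_4.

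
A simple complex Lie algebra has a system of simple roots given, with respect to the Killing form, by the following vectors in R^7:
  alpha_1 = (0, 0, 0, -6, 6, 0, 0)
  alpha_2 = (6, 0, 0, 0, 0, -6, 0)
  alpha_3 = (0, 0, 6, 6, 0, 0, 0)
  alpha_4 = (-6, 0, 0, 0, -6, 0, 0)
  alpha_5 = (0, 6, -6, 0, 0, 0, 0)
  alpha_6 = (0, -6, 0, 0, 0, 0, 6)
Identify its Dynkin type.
A_6

Compute the Cartan integers a_ij = 2(alpha_i, alpha_j)/(alpha_j, alpha_j); the resulting 6x6 Cartan matrix is
[[2, 0, -1, -1, 0, 0], [0, 2, 0, -1, 0, 0], [-1, 0, 2, 0, -1, 0], [-1, -1, 0, 2, 0, 0], [0, 0, -1, 0, 2, -1], [0, 0, 0, 0, -1, 2]].
All simple roots have the same length, so the diagram is simply laced. The associated Dynkin diagram is a chain of 6 nodes with single edges (A_6), so the type is A_6 (the algebra sl(7)).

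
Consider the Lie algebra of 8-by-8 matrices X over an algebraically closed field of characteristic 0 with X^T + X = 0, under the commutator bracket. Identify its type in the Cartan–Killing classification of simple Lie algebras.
This is so(8) with 8 even, which has dimension 8(8-1)/2 = 28 and rank 8/2 = 4. In the classification of classical Lie algebras, the orthogonal algebra so(2n) in an even number of variables has type D_n; here n = 4, so the Dynkin diagram is a chain of 2 nodes with a fork of two nodes at one end (D_4). Hence the type is D_4.

D4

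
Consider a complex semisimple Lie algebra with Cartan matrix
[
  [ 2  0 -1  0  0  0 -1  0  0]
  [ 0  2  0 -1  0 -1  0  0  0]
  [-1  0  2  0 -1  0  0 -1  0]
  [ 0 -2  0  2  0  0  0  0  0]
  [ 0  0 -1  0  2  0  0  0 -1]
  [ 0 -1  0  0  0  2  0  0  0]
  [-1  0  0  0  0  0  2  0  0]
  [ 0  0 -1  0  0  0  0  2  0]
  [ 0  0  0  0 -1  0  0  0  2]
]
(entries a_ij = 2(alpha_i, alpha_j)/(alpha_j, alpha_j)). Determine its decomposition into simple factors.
C_3 (sp(6)) + E_6

The diagram associated to this matrix has two connected components: the simple roots {alpha_2, alpha_4, alpha_6} form a chain of 3 nodes with a double edge at one end; the terminal node there is the unique long simple root (C_3), and {alpha_1, alpha_3, alpha_5, alpha_7, alpha_8, alpha_9} form a chain of 5 nodes with one extra node attached to the third node from one end (E_6). A semisimple Lie algebra decomposes uniquely as the direct sum of simple ideals, one per connected component of its Dynkin diagram, so g ≅ C_3 ⊕ E_6 (dimension 21 + 78 = 99).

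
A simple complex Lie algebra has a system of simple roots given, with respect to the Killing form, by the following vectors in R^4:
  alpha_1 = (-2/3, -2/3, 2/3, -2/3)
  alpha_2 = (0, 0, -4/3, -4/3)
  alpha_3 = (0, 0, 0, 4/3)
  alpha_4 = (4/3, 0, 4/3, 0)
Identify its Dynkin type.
type F_4

Compute the Cartan integers a_ij = 2(alpha_i, alpha_j)/(alpha_j, alpha_j); the resulting 4x4 Cartan matrix is
[[2, 0, -1, 0], [0, 2, -2, -1], [-1, -1, 2, 0], [0, -1, 0, 2]].
The roots have two lengths (squared-length ratio 2:1); the short ones are alpha_{1,3}. The associated Dynkin diagram is a chain of 4 nodes with a double edge between the middle two (F_4), so the type is F_4.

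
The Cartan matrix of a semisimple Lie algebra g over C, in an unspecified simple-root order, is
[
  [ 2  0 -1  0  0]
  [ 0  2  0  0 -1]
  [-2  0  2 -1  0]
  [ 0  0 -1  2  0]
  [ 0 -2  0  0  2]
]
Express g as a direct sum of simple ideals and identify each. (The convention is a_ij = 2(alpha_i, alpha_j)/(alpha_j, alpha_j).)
The diagram associated to this matrix has two connected components: the simple roots {alpha_2, alpha_5} form a chain of 2 nodes with a double edge at one end; the terminal node there is the unique short simple root (B_2), and {alpha_1, alpha_3, alpha_4} form a chain of 3 nodes with a double edge at one end; the terminal node there is the unique short simple root (B_3). A semisimple Lie algebra decomposes uniquely as the direct sum of simple ideals, one per connected component of its Dynkin diagram, so g ≅ B_2 ⊕ B_3 (dimension 10 + 21 = 31).

B_2 ⊕ B_3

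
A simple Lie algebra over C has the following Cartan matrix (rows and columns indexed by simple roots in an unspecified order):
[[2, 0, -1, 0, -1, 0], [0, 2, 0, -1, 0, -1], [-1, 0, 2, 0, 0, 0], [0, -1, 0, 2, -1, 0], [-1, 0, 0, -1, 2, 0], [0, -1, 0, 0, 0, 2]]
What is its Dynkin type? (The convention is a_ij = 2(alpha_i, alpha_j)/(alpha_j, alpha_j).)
The matrix has rank 6 with 2's on the diagonal. Reading the off-diagonal entries as Dynkin edges (a single edge where a_ij = a_ji = -1; a double or triple edge where a_ij * a_ji = 2 or 3), the diagram is a chain of 6 nodes with single edges (A_6). One simple-root ordering that puts it in standard form is (alpha_3, alpha_1, alpha_5, alpha_4, alpha_2, alpha_6). So the algebra is type A_6, i.e. sl(7).

A_6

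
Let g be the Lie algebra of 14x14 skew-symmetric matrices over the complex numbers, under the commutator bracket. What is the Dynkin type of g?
type D_7

This is so(14) with 14 even, which has dimension 14(14-1)/2 = 91 and rank 14/2 = 7. In the classification of classical Lie algebras, the orthogonal algebra so(2n) in an even number of variables has type D_n; here n = 7, so the Dynkin diagram is a chain of 5 nodes with a fork of two nodes at one end (D_7). Hence the type is D_7.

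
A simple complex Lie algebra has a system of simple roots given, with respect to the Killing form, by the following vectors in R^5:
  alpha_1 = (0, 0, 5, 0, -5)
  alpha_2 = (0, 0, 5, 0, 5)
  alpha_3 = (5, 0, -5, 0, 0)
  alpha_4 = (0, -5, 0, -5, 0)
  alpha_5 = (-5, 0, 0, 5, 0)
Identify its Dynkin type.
Compute the Cartan integers a_ij = 2(alpha_i, alpha_j)/(alpha_j, alpha_j); the resulting 5x5 Cartan matrix is
[[2, 0, -1, 0, 0], [0, 2, -1, 0, 0], [-1, -1, 2, 0, -1], [0, 0, 0, 2, -1], [0, 0, -1, -1, 2]].
All simple roots have the same length, so the diagram is simply laced. The associated Dynkin diagram is a chain of 3 nodes with a fork of two nodes at one end (D_5), so the type is D_5 (the algebra so(10)).

D_5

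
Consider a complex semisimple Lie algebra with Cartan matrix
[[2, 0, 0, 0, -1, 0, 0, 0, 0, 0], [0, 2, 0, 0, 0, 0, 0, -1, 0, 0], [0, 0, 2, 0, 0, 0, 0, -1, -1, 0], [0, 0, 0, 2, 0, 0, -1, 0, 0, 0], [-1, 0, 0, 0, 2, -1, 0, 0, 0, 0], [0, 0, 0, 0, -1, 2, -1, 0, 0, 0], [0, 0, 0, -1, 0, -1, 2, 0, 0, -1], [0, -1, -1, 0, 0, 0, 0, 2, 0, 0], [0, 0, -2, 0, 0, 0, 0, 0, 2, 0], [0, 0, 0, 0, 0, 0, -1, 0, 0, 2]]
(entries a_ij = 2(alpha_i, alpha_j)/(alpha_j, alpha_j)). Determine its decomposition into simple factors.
type C_4 ⊕ type D_6

The diagram associated to this matrix has two connected components: the simple roots {alpha_2, alpha_3, alpha_8, alpha_9} form a chain of 4 nodes with a double edge at one end; the terminal node there is the unique long simple root (C_4), and {alpha_1, alpha_4, alpha_5, alpha_6, alpha_7, alpha_10} form a chain of 4 nodes with a fork of two nodes at one end (D_6). A semisimple Lie algebra decomposes uniquely as the direct sum of simple ideals, one per connected component of its Dynkin diagram, so g ≅ C_4 ⊕ D_6 (dimension 36 + 66 = 102).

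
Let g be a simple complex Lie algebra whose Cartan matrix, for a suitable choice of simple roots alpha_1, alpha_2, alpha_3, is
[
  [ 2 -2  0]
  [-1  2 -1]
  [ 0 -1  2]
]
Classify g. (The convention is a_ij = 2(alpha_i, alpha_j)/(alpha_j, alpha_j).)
type C_3

The matrix has rank 3 with 2's on the diagonal. Reading the off-diagonal entries as Dynkin edges (a single edge where a_ij = a_ji = -1; a double or triple edge where a_ij * a_ji = 2 or 3), the diagram is a chain of 3 nodes with a double edge at one end; the terminal node there is the unique long simple root (C_3). One simple-root ordering that puts it in standard form is (alpha_3, alpha_2, alpha_1). So the algebra is type C_3, i.e. sp(6).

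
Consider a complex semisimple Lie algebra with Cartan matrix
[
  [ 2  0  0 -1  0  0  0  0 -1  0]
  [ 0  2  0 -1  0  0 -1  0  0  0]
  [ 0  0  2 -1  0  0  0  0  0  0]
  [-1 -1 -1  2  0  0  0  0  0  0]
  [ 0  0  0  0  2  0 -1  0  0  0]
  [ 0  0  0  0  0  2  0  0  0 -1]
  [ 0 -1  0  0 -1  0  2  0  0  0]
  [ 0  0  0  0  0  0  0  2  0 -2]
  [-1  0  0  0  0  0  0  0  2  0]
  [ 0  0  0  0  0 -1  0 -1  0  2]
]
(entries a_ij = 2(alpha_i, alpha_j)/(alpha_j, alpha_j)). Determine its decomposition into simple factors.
The diagram associated to this matrix has two connected components: the simple roots {alpha_6, alpha_8, alpha_10} form a chain of 3 nodes with a double edge at one end; the terminal node there is the unique long simple root (C_3), and {alpha_1, alpha_2, alpha_3, alpha_4, alpha_5, alpha_7, alpha_9} form a chain of 6 nodes with one extra node attached to the third node from one end (E_7). A semisimple Lie algebra decomposes uniquely as the direct sum of simple ideals, one per connected component of its Dynkin diagram, so g ≅ C_3 ⊕ E_7 (dimension 21 + 133 = 154).

C_3 (sp(6)) + E_7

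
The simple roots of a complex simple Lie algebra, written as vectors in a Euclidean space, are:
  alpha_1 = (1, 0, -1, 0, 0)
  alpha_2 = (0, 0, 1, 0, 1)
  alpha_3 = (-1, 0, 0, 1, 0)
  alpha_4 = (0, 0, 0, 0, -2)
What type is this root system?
C_4

Compute the Cartan integers a_ij = 2(alpha_i, alpha_j)/(alpha_j, alpha_j); the resulting 4x4 Cartan matrix is
[[2, -1, -1, 0], [-1, 2, 0, -1], [-1, 0, 2, 0], [0, -2, 0, 2]].
The roots have two lengths (squared-length ratio 2:1); the short ones are alpha_{1,2,3}. The associated Dynkin diagram is a chain of 4 nodes with a double edge at one end; the terminal node there is the unique long simple root (C_4), so the type is C_4 (the algebra sp(8)).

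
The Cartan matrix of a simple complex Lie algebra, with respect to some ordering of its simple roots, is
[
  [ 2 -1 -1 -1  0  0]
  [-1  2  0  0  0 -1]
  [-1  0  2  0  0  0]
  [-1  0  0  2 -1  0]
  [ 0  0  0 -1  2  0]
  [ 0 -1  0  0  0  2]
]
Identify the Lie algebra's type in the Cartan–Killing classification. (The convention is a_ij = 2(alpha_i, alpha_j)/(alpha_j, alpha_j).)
E6

The matrix has rank 6 with 2's on the diagonal. Reading the off-diagonal entries as Dynkin edges (a single edge where a_ij = a_ji = -1; a double or triple edge where a_ij * a_ji = 2 or 3), the diagram is a chain of 5 nodes with one extra node attached to the third node from one end (E_6). One simple-root ordering that puts it in standard form is (alpha_5, alpha_3, alpha_4, alpha_1, alpha_2, alpha_6). So the algebra is type E_6.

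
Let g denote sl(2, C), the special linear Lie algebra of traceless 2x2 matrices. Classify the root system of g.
A_1

This is sl(2), which has dimension 2^2 - 1 = 3 and rank 2 - 1 = 1 (a Cartan subalgebra is the diagonal traceless matrices). In the classification of classical Lie algebras, the special linear algebra sl(n+1) has type A_n; here n = 1, so the Dynkin diagram is a chain of 1 nodes with single edges (A_1). Hence the type is A_1.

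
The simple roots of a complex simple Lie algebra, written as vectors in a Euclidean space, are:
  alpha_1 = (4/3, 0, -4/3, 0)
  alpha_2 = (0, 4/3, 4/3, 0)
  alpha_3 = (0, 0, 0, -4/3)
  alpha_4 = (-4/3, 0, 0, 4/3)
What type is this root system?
Compute the Cartan integers a_ij = 2(alpha_i, alpha_j)/(alpha_j, alpha_j); the resulting 4x4 Cartan matrix is
[[2, -1, 0, -1], [-1, 2, 0, 0], [0, 0, 2, -1], [-1, 0, -2, 2]].
The roots have two lengths (squared-length ratio 2:1); the short ones are alpha_{3}. The associated Dynkin diagram is a chain of 4 nodes with a double edge at one end; the terminal node there is the unique short simple root (B_4), so the type is B_4 (the algebra so(9)).

B4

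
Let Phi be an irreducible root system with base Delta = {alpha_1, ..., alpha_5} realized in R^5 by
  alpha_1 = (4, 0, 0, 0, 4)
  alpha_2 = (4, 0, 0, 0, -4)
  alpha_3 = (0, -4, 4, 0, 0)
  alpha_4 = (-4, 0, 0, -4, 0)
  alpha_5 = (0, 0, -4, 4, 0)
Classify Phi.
Compute the Cartan integers a_ij = 2(alpha_i, alpha_j)/(alpha_j, alpha_j); the resulting 5x5 Cartan matrix is
[[2, 0, 0, -1, 0], [0, 2, 0, -1, 0], [0, 0, 2, 0, -1], [-1, -1, 0, 2, -1], [0, 0, -1, -1, 2]].
All simple roots have the same length, so the diagram is simply laced. The associated Dynkin diagram is a chain of 3 nodes with a fork of two nodes at one end (D_5), so the type is D_5 (the algebra so(10)).

D5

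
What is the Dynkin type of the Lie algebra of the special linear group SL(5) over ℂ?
This is sl(5), which has dimension 5^2 - 1 = 24 and rank 5 - 1 = 4 (a Cartan subalgebra is the diagonal traceless matrices). In the classification of classical Lie algebras, the special linear algebra sl(n+1) has type A_n; here n = 4, so the Dynkin diagram is a chain of 4 nodes with single edges (A_4). Hence the type is A_4.

A4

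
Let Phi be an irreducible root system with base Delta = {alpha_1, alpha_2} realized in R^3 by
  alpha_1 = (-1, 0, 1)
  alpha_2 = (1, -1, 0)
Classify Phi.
Compute the Cartan integers a_ij = 2(alpha_i, alpha_j)/(alpha_j, alpha_j); the resulting 2x2 Cartan matrix is
[[2, -1], [-1, 2]].
All simple roots have the same length, so the diagram is simply laced. The associated Dynkin diagram is a chain of 2 nodes with single edges (A_2), so the type is A_2 (the algebra sl(3)).

type A_2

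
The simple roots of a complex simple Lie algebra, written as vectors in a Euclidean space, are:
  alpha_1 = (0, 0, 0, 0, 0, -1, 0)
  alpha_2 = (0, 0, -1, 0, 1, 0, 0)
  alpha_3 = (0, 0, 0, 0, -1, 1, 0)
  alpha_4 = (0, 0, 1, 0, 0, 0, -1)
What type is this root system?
type B_4

Compute the Cartan integers a_ij = 2(alpha_i, alpha_j)/(alpha_j, alpha_j); the resulting 4x4 Cartan matrix is
[[2, 0, -1, 0], [0, 2, -1, -1], [-2, -1, 2, 0], [0, -1, 0, 2]].
The roots have two lengths (squared-length ratio 2:1); the short ones are alpha_{1}. The associated Dynkin diagram is a chain of 4 nodes with a double edge at one end; the terminal node there is the unique short simple root (B_4), so the type is B_4 (the algebra so(9)).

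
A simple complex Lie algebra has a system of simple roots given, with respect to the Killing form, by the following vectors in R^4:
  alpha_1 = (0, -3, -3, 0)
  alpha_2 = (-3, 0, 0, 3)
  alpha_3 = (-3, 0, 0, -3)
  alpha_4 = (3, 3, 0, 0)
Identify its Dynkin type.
type D_4

Compute the Cartan integers a_ij = 2(alpha_i, alpha_j)/(alpha_j, alpha_j); the resulting 4x4 Cartan matrix is
[[2, 0, 0, -1], [0, 2, 0, -1], [0, 0, 2, -1], [-1, -1, -1, 2]].
All simple roots have the same length, so the diagram is simply laced. The associated Dynkin diagram is a chain of 2 nodes with a fork of two nodes at one end (D_4), so the type is D_4 (the algebra so(8)).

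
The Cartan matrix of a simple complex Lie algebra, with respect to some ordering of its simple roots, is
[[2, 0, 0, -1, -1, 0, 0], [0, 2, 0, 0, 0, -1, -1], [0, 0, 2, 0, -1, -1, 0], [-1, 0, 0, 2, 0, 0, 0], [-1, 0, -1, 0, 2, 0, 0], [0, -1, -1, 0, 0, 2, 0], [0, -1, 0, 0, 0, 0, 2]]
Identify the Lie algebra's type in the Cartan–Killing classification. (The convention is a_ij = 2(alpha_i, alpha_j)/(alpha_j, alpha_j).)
The matrix has rank 7 with 2's on the diagonal. Reading the off-diagonal entries as Dynkin edges (a single edge where a_ij = a_ji = -1; a double or triple edge where a_ij * a_ji = 2 or 3), the diagram is a chain of 7 nodes with single edges (A_7). One simple-root ordering that puts it in standard form is (alpha_4, alpha_1, alpha_5, alpha_3, alpha_6, alpha_2, alpha_7). So the algebra is type A_7, i.e. sl(8).

A7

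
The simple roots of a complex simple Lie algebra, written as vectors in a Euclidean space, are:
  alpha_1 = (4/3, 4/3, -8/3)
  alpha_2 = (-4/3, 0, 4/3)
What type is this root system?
G_2

Compute the Cartan integers a_ij = 2(alpha_i, alpha_j)/(alpha_j, alpha_j); the resulting 2x2 Cartan matrix is
[[2, -3], [-1, 2]].
The roots have two lengths (squared-length ratio 3:1); the short ones are alpha_{2}. The associated Dynkin diagram is two nodes joined by a triple edge (G_2), so the type is G_2.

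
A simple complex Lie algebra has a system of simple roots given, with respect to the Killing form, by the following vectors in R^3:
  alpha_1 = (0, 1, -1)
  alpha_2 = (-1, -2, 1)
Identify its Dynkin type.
G2

Compute the Cartan integers a_ij = 2(alpha_i, alpha_j)/(alpha_j, alpha_j); the resulting 2x2 Cartan matrix is
[[2, -1], [-3, 2]].
The roots have two lengths (squared-length ratio 3:1); the short ones are alpha_{1}. The associated Dynkin diagram is two nodes joined by a triple edge (G_2), so the type is G_2.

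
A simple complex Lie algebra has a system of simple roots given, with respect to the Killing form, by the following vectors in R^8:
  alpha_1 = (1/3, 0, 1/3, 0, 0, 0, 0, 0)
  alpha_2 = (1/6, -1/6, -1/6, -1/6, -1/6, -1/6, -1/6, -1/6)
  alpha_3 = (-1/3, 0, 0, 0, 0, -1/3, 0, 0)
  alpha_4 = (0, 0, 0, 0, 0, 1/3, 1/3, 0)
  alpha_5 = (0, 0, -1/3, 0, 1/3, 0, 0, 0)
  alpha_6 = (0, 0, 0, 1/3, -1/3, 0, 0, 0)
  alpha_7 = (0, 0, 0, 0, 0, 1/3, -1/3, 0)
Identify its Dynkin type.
Compute the Cartan integers a_ij = 2(alpha_i, alpha_j)/(alpha_j, alpha_j); the resulting 7x7 Cartan matrix is
[[2, 0, -1, 0, -1, 0, 0], [0, 2, 0, -1, 0, 0, 0], [-1, 0, 2, -1, 0, 0, -1], [0, -1, -1, 2, 0, 0, 0], [-1, 0, 0, 0, 2, -1, 0], [0, 0, 0, 0, -1, 2, 0], [0, 0, -1, 0, 0, 0, 2]].
All simple roots have the same length, so the diagram is simply laced. The associated Dynkin diagram is a chain of 6 nodes with one extra node attached to the third node from one end (E_7), so the type is E_7.

E_7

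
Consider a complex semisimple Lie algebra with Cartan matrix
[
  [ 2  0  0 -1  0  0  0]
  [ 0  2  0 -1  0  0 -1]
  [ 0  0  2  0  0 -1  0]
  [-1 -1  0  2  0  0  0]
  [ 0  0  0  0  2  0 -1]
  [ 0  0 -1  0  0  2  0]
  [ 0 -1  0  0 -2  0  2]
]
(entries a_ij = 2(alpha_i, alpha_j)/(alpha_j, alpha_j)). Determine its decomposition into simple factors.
type A_2 ⊕ type B_5

The diagram associated to this matrix has two connected components: the simple roots {alpha_3, alpha_6} form a chain of 2 nodes with single edges (A_2), and {alpha_1, alpha_2, alpha_4, alpha_5, alpha_7} form a chain of 5 nodes with a double edge at one end; the terminal node there is the unique short simple root (B_5). A semisimple Lie algebra decomposes uniquely as the direct sum of simple ideals, one per connected component of its Dynkin diagram, so g ≅ A_2 ⊕ B_5 (dimension 8 + 55 = 63).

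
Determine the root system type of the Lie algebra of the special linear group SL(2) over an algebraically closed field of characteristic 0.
A_1 (sl(2))

This is sl(2), which has dimension 2^2 - 1 = 3 and rank 2 - 1 = 1 (a Cartan subalgebra is the diagonal traceless matrices). In the classification of classical Lie algebras, the special linear algebra sl(n+1) has type A_n; here n = 1, so the Dynkin diagram is a chain of 1 nodes with single edges (A_1). Hence the type is A_1.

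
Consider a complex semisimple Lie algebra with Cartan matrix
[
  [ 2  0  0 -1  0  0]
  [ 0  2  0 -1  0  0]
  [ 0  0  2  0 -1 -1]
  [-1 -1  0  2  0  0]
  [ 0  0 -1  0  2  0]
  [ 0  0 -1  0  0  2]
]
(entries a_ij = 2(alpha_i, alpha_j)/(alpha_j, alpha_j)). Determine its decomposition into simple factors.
A_3 + A_3

The diagram associated to this matrix has two connected components: the simple roots {alpha_1, alpha_2, alpha_4} form a chain of 3 nodes with single edges (A_3), and {alpha_3, alpha_5, alpha_6} form a chain of 3 nodes with single edges (A_3). A semisimple Lie algebra decomposes uniquely as the direct sum of simple ideals, one per connected component of its Dynkin diagram, so g ≅ A_3 ⊕ A_3 (dimension 15 + 15 = 30).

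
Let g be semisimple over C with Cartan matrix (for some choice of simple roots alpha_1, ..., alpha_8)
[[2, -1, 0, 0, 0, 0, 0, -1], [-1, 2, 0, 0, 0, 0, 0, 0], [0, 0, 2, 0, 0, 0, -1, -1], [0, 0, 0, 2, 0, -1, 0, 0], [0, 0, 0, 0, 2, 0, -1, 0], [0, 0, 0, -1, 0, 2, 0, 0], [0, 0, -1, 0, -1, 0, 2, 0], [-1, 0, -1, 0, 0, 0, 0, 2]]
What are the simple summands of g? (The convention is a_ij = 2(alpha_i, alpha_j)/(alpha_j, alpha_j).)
The diagram associated to this matrix has two connected components: the simple roots {alpha_4, alpha_6} form a chain of 2 nodes with single edges (A_2), and {alpha_1, alpha_2, alpha_3, alpha_5, alpha_7, alpha_8} form a chain of 6 nodes with single edges (A_6). A semisimple Lie algebra decomposes uniquely as the direct sum of simple ideals, one per connected component of its Dynkin diagram, so g ≅ A_2 ⊕ A_6 (dimension 8 + 48 = 56).

A2 ⊕ A6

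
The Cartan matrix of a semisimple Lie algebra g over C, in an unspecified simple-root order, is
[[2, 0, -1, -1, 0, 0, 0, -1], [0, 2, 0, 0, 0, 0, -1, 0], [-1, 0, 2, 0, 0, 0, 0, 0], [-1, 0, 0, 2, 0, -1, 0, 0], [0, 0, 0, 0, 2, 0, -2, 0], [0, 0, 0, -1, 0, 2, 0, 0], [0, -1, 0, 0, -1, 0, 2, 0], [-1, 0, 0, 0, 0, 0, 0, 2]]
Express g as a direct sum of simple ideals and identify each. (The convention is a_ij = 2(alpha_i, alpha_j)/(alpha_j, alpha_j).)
The diagram associated to this matrix has two connected components: the simple roots {alpha_2, alpha_5, alpha_7} form a chain of 3 nodes with a double edge at one end; the terminal node there is the unique long simple root (C_3), and {alpha_1, alpha_3, alpha_4, alpha_6, alpha_8} form a chain of 3 nodes with a fork of two nodes at one end (D_5). A semisimple Lie algebra decomposes uniquely as the direct sum of simple ideals, one per connected component of its Dynkin diagram, so g ≅ C_3 ⊕ D_5 (dimension 21 + 45 = 66).

C_3 ⊕ D_5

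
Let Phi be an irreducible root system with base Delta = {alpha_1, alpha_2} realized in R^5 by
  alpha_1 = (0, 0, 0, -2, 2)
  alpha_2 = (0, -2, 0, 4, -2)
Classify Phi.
Compute the Cartan integers a_ij = 2(alpha_i, alpha_j)/(alpha_j, alpha_j); the resulting 2x2 Cartan matrix is
[[2, -1], [-3, 2]].
The roots have two lengths (squared-length ratio 3:1); the short ones are alpha_{1}. The associated Dynkin diagram is two nodes joined by a triple edge (G_2), so the type is G_2.

G_2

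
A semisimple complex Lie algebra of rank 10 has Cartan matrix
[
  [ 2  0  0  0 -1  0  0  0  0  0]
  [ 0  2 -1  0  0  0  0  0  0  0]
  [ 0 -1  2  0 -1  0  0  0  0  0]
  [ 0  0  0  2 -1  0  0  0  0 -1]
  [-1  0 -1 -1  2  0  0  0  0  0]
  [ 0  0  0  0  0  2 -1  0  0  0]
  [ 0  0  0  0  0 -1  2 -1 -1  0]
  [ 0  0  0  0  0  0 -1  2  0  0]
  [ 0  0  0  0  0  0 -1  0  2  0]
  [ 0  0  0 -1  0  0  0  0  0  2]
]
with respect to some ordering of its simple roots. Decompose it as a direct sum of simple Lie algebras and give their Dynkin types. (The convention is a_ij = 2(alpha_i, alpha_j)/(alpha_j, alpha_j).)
The diagram associated to this matrix has two connected components: the simple roots {alpha_6, alpha_7, alpha_8, alpha_9} form a chain of 2 nodes with a fork of two nodes at one end (D_4), and {alpha_1, alpha_2, alpha_3, alpha_4, alpha_5, alpha_10} form a chain of 5 nodes with one extra node attached to the third node from one end (E_6). A semisimple Lie algebra decomposes uniquely as the direct sum of simple ideals, one per connected component of its Dynkin diagram, so g ≅ D_4 ⊕ E_6 (dimension 28 + 78 = 106).

type D_4 + type E_6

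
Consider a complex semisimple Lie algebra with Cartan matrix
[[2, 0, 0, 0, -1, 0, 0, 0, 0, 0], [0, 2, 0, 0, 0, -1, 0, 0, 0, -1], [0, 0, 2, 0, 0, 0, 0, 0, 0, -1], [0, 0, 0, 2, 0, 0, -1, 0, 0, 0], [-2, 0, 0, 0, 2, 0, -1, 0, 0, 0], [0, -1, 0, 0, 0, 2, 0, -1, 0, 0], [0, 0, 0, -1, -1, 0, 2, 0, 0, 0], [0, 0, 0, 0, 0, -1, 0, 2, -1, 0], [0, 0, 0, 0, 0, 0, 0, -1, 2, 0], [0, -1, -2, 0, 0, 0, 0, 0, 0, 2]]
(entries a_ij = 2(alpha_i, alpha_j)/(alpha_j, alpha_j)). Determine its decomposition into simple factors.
The diagram associated to this matrix has two connected components: the simple roots {alpha_1, alpha_4, alpha_5, alpha_7} form a chain of 4 nodes with a double edge at one end; the terminal node there is the unique short simple root (B_4), and {alpha_2, alpha_3, alpha_6, alpha_8, alpha_9, alpha_10} form a chain of 6 nodes with a double edge at one end; the terminal node there is the unique short simple root (B_6). A semisimple Lie algebra decomposes uniquely as the direct sum of simple ideals, one per connected component of its Dynkin diagram, so g ≅ B_4 ⊕ B_6 (dimension 36 + 78 = 114).

B_4 + B_6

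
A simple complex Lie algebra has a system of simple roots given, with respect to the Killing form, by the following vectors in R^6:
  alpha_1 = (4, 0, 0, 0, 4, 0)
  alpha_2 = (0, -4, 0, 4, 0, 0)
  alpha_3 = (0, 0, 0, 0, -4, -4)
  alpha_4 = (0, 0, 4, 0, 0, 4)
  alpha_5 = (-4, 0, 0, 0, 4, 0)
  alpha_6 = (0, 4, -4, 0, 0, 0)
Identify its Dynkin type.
type D_6

Compute the Cartan integers a_ij = 2(alpha_i, alpha_j)/(alpha_j, alpha_j); the resulting 6x6 Cartan matrix is
[[2, 0, -1, 0, 0, 0], [0, 2, 0, 0, 0, -1], [-1, 0, 2, -1, -1, 0], [0, 0, -1, 2, 0, -1], [0, 0, -1, 0, 2, 0], [0, -1, 0, -1, 0, 2]].
All simple roots have the same length, so the diagram is simply laced. The associated Dynkin diagram is a chain of 4 nodes with a fork of two nodes at one end (D_6), so the type is D_6 (the algebra so(12)).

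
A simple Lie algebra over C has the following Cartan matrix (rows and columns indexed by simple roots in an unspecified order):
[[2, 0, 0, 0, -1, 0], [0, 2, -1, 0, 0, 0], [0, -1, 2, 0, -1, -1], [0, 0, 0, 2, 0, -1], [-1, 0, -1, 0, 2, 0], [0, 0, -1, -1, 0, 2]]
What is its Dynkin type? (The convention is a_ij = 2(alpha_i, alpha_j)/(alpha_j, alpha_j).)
The matrix has rank 6 with 2's on the diagonal. Reading the off-diagonal entries as Dynkin edges (a single edge where a_ij = a_ji = -1; a double or triple edge where a_ij * a_ji = 2 or 3), the diagram is a chain of 5 nodes with one extra node attached to the third node from one end (E_6). One simple-root ordering that puts it in standard form is (alpha_4, alpha_2, alpha_6, alpha_3, alpha_5, alpha_1). So the algebra is type E_6.

E6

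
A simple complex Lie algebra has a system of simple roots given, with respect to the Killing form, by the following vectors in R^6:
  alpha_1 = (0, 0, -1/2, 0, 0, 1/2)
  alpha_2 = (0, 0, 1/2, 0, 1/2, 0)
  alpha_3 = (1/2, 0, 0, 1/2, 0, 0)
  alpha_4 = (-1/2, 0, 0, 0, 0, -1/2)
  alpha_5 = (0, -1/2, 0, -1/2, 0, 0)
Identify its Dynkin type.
A5

Compute the Cartan integers a_ij = 2(alpha_i, alpha_j)/(alpha_j, alpha_j); the resulting 5x5 Cartan matrix is
[[2, -1, 0, -1, 0], [-1, 2, 0, 0, 0], [0, 0, 2, -1, -1], [-1, 0, -1, 2, 0], [0, 0, -1, 0, 2]].
All simple roots have the same length, so the diagram is simply laced. The associated Dynkin diagram is a chain of 5 nodes with single edges (A_5), so the type is A_5 (the algebra sl(6)).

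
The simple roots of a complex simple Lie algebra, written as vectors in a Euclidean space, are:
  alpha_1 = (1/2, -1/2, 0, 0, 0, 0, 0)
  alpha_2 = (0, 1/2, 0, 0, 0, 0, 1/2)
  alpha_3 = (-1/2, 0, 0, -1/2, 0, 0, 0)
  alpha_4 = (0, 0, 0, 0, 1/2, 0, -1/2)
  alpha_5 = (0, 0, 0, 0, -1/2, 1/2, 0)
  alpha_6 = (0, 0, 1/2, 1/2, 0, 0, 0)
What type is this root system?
Compute the Cartan integers a_ij = 2(alpha_i, alpha_j)/(alpha_j, alpha_j); the resulting 6x6 Cartan matrix is
[[2, -1, -1, 0, 0, 0], [-1, 2, 0, -1, 0, 0], [-1, 0, 2, 0, 0, -1], [0, -1, 0, 2, -1, 0], [0, 0, 0, -1, 2, 0], [0, 0, -1, 0, 0, 2]].
All simple roots have the same length, so the diagram is simply laced. The associated Dynkin diagram is a chain of 6 nodes with single edges (A_6), so the type is A_6 (the algebra sl(7)).

A_6 (sl(7))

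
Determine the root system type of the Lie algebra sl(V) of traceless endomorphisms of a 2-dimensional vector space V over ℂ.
A_1

This is sl(2), which has dimension 2^2 - 1 = 3 and rank 2 - 1 = 1 (a Cartan subalgebra is the diagonal traceless matrices). In the classification of classical Lie algebras, the special linear algebra sl(n+1) has type A_n; here n = 1, so the Dynkin diagram is a chain of 1 nodes with single edges (A_1). Hence the type is A_1.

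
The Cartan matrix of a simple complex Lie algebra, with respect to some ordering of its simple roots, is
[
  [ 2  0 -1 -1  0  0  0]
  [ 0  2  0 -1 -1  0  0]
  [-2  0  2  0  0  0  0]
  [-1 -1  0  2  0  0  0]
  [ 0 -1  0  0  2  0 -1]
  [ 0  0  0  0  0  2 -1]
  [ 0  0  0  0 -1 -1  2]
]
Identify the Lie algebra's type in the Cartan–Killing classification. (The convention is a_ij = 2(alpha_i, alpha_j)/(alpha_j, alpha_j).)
The matrix has rank 7 with 2's on the diagonal. Reading the off-diagonal entries as Dynkin edges (a single edge where a_ij = a_ji = -1; a double or triple edge where a_ij * a_ji = 2 or 3), the diagram is a chain of 7 nodes with a double edge at one end; the terminal node there is the unique long simple root (C_7). One simple-root ordering that puts it in standard form is (alpha_6, alpha_7, alpha_5, alpha_2, alpha_4, alpha_1, alpha_3). So the algebra is type C_7, i.e. sp(14).

C7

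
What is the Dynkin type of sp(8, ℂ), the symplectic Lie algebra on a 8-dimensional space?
This is sp(8), which has dimension 8(8+1)/2 = 36 and rank 8/2 = 4. In the classification of classical Lie algebras, the symplectic algebra sp(2n) has type C_n; here n = 4, so the Dynkin diagram is a chain of 4 nodes with a double edge at one end; the terminal node there is the unique long simple root (C_4). Hence the type is C_4.

type C_4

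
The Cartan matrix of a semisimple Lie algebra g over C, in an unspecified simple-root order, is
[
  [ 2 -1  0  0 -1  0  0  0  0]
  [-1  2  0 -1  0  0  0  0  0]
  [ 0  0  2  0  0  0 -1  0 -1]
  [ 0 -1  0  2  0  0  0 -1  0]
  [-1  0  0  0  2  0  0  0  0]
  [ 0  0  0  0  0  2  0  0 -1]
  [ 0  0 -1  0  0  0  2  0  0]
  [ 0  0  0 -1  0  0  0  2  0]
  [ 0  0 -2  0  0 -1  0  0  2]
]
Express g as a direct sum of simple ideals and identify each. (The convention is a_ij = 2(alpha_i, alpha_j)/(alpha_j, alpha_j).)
The diagram associated to this matrix has two connected components: the simple roots {alpha_1, alpha_2, alpha_4, alpha_5, alpha_8} form a chain of 5 nodes with single edges (A_5), and {alpha_3, alpha_6, alpha_7, alpha_9} form a chain of 4 nodes with a double edge between the middle two (F_4). A semisimple Lie algebra decomposes uniquely as the direct sum of simple ideals, one per connected component of its Dynkin diagram, so g ≅ A_5 ⊕ F_4 (dimension 35 + 52 = 87).

type A_5 ⊕ type F_4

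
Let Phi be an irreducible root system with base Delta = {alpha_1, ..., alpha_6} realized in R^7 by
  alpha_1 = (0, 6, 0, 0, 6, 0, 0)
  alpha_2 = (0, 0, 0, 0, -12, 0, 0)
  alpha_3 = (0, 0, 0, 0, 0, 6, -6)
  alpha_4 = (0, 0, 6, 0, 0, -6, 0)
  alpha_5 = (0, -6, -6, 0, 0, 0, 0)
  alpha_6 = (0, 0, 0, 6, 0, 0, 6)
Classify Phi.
C6

Compute the Cartan integers a_ij = 2(alpha_i, alpha_j)/(alpha_j, alpha_j); the resulting 6x6 Cartan matrix is
[[2, -1, 0, 0, -1, 0], [-2, 2, 0, 0, 0, 0], [0, 0, 2, -1, 0, -1], [0, 0, -1, 2, -1, 0], [-1, 0, 0, -1, 2, 0], [0, 0, -1, 0, 0, 2]].
The roots have two lengths (squared-length ratio 2:1); the short ones are alpha_{1,3,4,5,6}. The associated Dynkin diagram is a chain of 6 nodes with a double edge at one end; the terminal node there is the unique long simple root (C_6), so the type is C_6 (the algebra sp(12)).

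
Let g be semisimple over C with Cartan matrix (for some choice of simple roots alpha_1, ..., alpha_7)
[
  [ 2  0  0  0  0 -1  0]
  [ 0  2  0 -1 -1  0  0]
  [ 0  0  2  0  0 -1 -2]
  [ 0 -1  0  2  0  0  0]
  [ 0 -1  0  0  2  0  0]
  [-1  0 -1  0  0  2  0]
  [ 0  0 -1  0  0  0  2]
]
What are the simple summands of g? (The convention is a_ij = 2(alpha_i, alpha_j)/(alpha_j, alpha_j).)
The diagram associated to this matrix has two connected components: the simple roots {alpha_2, alpha_4, alpha_5} form a chain of 3 nodes with single edges (A_3), and {alpha_1, alpha_3, alpha_6, alpha_7} form a chain of 4 nodes with a double edge at one end; the terminal node there is the unique short simple root (B_4). A semisimple Lie algebra decomposes uniquely as the direct sum of simple ideals, one per connected component of its Dynkin diagram, so g ≅ A_3 ⊕ B_4 (dimension 15 + 36 = 51).

A_3 (sl(4)) + B_4 (so(9))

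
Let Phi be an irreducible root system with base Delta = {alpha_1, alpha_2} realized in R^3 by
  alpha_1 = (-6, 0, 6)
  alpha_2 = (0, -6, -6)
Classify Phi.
A_2 (sl(3))

Compute the Cartan integers a_ij = 2(alpha_i, alpha_j)/(alpha_j, alpha_j); the resulting 2x2 Cartan matrix is
[[2, -1], [-1, 2]].
All simple roots have the same length, so the diagram is simply laced. The associated Dynkin diagram is a chain of 2 nodes with single edges (A_2), so the type is A_2 (the algebra sl(3)).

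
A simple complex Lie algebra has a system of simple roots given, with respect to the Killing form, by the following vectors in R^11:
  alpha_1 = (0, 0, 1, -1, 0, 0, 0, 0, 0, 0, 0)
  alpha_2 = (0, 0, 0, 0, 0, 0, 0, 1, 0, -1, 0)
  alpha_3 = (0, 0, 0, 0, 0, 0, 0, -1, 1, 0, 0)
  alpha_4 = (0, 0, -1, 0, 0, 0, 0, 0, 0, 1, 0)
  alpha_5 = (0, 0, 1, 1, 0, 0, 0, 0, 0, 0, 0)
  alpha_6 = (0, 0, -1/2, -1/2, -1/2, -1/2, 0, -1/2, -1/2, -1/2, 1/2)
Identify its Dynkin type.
Compute the Cartan integers a_ij = 2(alpha_i, alpha_j)/(alpha_j, alpha_j); the resulting 6x6 Cartan matrix is
[[2, 0, 0, -1, 0, 0], [0, 2, -1, -1, 0, 0], [0, -1, 2, 0, 0, 0], [-1, -1, 0, 2, -1, 0], [0, 0, 0, -1, 2, -1], [0, 0, 0, 0, -1, 2]].
All simple roots have the same length, so the diagram is simply laced. The associated Dynkin diagram is a chain of 5 nodes with one extra node attached to the third node from one end (E_6), so the type is E_6.

E_6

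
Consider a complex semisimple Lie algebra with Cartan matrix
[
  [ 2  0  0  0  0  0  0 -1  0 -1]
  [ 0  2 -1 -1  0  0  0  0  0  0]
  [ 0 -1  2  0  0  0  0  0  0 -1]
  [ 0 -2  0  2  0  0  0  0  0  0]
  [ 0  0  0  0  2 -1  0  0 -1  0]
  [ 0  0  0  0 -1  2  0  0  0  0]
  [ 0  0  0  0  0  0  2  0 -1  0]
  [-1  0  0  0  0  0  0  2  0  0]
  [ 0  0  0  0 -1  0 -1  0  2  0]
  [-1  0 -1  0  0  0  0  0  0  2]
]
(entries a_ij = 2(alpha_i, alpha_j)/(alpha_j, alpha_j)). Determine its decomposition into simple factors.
A_4 + C_6

The diagram associated to this matrix has two connected components: the simple roots {alpha_5, alpha_6, alpha_7, alpha_9} form a chain of 4 nodes with single edges (A_4), and {alpha_1, alpha_2, alpha_3, alpha_4, alpha_8, alpha_10} form a chain of 6 nodes with a double edge at one end; the terminal node there is the unique long simple root (C_6). A semisimple Lie algebra decomposes uniquely as the direct sum of simple ideals, one per connected component of its Dynkin diagram, so g ≅ A_4 ⊕ C_6 (dimension 24 + 78 = 102).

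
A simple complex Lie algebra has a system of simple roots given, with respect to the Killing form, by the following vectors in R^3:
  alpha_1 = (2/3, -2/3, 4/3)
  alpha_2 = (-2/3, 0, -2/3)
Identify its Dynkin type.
G_2

Compute the Cartan integers a_ij = 2(alpha_i, alpha_j)/(alpha_j, alpha_j); the resulting 2x2 Cartan matrix is
[[2, -3], [-1, 2]].
The roots have two lengths (squared-length ratio 3:1); the short ones are alpha_{2}. The associated Dynkin diagram is two nodes joined by a triple edge (G_2), so the type is G_2.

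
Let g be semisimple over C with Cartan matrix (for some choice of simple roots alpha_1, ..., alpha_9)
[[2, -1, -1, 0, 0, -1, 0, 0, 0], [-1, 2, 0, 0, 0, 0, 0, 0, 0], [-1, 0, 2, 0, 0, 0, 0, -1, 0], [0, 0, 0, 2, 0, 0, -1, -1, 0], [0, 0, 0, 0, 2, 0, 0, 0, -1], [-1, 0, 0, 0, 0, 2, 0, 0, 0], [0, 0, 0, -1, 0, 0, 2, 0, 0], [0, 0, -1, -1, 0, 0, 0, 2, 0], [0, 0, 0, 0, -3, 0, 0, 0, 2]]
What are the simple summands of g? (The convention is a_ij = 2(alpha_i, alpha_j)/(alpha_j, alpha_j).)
D_7 ⊕ G_2

The diagram associated to this matrix has two connected components: the simple roots {alpha_1, alpha_2, alpha_3, alpha_4, alpha_6, alpha_7, alpha_8} form a chain of 5 nodes with a fork of two nodes at one end (D_7), and {alpha_5, alpha_9} form two nodes joined by a triple edge (G_2). A semisimple Lie algebra decomposes uniquely as the direct sum of simple ideals, one per connected component of its Dynkin diagram, so g ≅ D_7 ⊕ G_2 (dimension 91 + 14 = 105).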